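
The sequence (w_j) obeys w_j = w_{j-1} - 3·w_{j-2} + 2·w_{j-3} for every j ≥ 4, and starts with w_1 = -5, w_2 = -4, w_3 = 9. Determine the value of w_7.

55

w_4 = 11  w_5 = -24  w_6 = -39  w_7 = 55.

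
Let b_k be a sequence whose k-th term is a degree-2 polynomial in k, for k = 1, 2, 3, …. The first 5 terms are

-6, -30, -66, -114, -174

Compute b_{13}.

1st diffs: -24, -36, -48, -60.
2nd diffs: -12, -12, -12 (constant).
Newton forward-difference form: b_k = -6 + (-24)·C(k-1,1) + (-12)·C(k-1,2).
At k = 13: k-1 = 12, so b_{13} = -6 - 288 - 792 = -1086.

-1086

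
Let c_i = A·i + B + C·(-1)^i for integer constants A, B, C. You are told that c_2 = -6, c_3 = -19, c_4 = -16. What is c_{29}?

-149

Plug in i = 2, 3, 4: 2A + B + C = -6; 3A + B - C = -19; 4A + B + C = -16.
Subtracting the first from the second: A - 2C = -13.
Subtracting the second from the third: A + 2C = 3.
Solving: C = 4, A = -5, then B = 0.
So c_i = -5·i + 0 + 4·(-1)^i; at i=29 this is -149.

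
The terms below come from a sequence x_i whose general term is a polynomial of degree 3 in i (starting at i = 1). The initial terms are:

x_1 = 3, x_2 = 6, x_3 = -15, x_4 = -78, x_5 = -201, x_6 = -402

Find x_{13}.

-5505

1st diffs: 3, -21, -63, -123, -201.
2nd diffs: -24, -42, -60, -78.
3rd diffs: -18, -18, -18 (constant).
Newton forward-difference form: x_i = 3 + 3·C(i-1,1) + (-24)·C(i-1,2) + (-18)·C(i-1,3).
At i = 13: i-1 = 12, so x_{13} = 3 + 36 - 1584 - 3960 = -5505.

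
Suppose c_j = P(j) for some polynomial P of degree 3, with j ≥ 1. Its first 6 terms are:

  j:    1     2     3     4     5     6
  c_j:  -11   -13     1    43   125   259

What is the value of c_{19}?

1st diffs: -2, 14, 42, 82, 134.
2nd diffs: 16, 28, 40, 52.
3rd diffs: 12, 12, 12 (constant).
Newton forward-difference form: c_j = -11 + (-2)·C(j-1,1) + 16·C(j-1,2) + 12·C(j-1,3).
At j = 19: j-1 = 18, so c_{19} = -11 - 36 + 2448 + 9792 = 12193.

12193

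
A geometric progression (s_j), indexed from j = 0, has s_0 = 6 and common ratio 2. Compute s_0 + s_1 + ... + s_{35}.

412316860410

s_j = 6·2^(j-0).
S = 6·(2^36 - 1)/(2 - 1) = 6·(68719476736 - 1)/(1) = 412316860410.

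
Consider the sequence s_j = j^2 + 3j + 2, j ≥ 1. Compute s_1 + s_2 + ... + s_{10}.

570

Over j = 1..10: Σj = 55, Σj² = 385.
Total = (1)·385 + (3)·55 + (2)·10 = 570.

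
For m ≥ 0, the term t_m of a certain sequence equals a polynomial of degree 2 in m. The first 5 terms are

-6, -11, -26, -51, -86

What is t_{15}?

-1131

1st diffs: -5, -15, -25, -35.
2nd diffs: -10, -10, -10 (constant).
Newton forward-difference form: t_m = -6 + (-5)·C(m,1) + (-10)·C(m,2).
At m = 15: m = 15, so t_{15} = -6 - 75 - 1050 = -1131.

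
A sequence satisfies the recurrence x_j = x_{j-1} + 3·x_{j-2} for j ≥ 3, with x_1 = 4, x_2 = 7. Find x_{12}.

32689

Iterate the recurrence:
x_3 = 19, x_4 = 40, x_5 = 97, x_6 = 217, x_7 = 508, x_8 = 1159, x_9 = 2683, x_{10} = 6160, x_{11} = 14209, x_{12} = 32689.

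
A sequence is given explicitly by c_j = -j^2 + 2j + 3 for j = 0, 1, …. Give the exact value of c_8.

-45

c_8 = -1·8^2 + 2·8 + 3 = -45.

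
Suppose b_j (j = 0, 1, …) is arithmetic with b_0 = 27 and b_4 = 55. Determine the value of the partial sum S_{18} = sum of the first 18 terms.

1557

Common difference d = (55 - 27) / (4 - 0) = 7.
b_j = 27 + (j - 0)·7.
b_{17} = 146; S = 18·(27 + 146)/2 = 1557.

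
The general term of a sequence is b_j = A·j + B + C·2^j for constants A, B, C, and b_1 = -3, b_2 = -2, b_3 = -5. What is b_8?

Plug in j = 1, 2, 3: A + B + 2C = -3; 2A + B + 4C = -2; 3A + B + 8C = -5.
Subtracting the first from the second: A + 2C = 1.
Subtracting the second from the third: A + 4C = -3.
Solving: C = -2, A = 5, then B = -4.
Hence b_8 = 5·8 + (-4) + (-2)·256 = -476.

-476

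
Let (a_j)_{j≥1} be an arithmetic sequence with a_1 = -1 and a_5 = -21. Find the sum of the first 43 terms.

Common difference d = (-21 - (-1)) / (5 - 1) = -5.
a_j = -1 + (j - 1)·(-5).
a_{43} = -211; S = 43·(-1 + (-211))/2 = -4558.

-4558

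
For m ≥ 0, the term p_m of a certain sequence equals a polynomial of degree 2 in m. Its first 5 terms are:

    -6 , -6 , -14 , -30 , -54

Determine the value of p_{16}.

1st diffs: 0, -8, -16, -24.
2nd diffs: -8, -8, -8 (constant).
So p_m = -4m^2 + 4m - 6.
Evaluating at m = 16 gives p_{16} = -966.

-966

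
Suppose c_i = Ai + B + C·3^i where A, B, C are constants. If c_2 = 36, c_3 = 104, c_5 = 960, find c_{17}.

At i = 2, 3, 5: 2A + B + 9C = 36; 3A + B + 27C = 104; 5A + B + 243C = 960.
Subtracting the first from the second: A + 18C = 68.
Subtracting the second from the third: 2A + 216C = 856.
Solving: C = 4, A = -4, then B = 8.
Therefore c_{17} = -68 + 8 + 4·129140163 = 516560592.

516560592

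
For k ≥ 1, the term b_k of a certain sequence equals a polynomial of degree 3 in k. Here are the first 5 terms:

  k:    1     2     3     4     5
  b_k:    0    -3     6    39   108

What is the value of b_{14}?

1st diffs: -3, 9, 33, 69.
2nd diffs: 12, 24, 36.
3rd diffs: 12, 12 (constant).
Newton forward-difference form: b_k = (-3)·C(k-1,1) + 12·C(k-1,2) + 12·C(k-1,3).
At k = 14: k-1 = 13, so b_{14} = -39 + 936 + 3432 = 4329.

4329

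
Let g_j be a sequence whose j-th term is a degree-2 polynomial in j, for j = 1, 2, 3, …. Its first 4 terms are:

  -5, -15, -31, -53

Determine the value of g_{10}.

1st diffs: -10, -16, -22.
2nd diffs: -6, -6 (constant).
Newton forward-difference form: g_j = -5 + (-10)·C(j-1,1) + (-6)·C(j-1,2).
At j = 10: j-1 = 9, so g_{10} = -5 - 90 - 216 = -311.

-311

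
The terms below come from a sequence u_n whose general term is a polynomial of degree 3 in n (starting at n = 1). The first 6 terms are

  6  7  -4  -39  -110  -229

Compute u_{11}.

-1964

1st diffs: 1, -11, -35, -71, -119.
2nd diffs: -12, -24, -36, -48.
3rd diffs: -12, -12, -12 (constant).
Newton forward-difference form: u_n = 6 + 1·C(n-1,1) + (-12)·C(n-1,2) + (-12)·C(n-1,3).
At n = 11: n-1 = 10, so u_{11} = 6 + 10 - 540 - 1440 = -1964.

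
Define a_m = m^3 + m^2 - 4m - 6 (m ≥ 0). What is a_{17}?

5128

a_{17} = 1·17^3 + 1·17^2 - 4·17 - 6 = 5128.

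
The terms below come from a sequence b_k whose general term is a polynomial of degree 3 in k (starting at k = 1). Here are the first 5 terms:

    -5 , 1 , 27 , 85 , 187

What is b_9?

1275

1st diffs: 6, 26, 58, 102.
2nd diffs: 20, 32, 44.
3rd diffs: 12, 12 (constant).
Newton forward-difference form: b_k = -5 + 6·C(k-1,1) + 20·C(k-1,2) + 12·C(k-1,3).
At k = 9: k-1 = 8, so b_9 = -5 + 48 + 560 + 672 = 1275.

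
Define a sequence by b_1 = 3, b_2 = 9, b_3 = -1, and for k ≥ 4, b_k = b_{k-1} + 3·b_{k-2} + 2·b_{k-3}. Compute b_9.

2183

Compute successive terms:
b_4 = 32, b_5 = 47, b_6 = 141, b_7 = 346, b_8 = 863, b_9 = 2183.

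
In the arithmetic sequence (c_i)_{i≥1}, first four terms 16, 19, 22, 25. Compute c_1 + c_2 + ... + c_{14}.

497

Common difference d = 3.
c_i = 16 + (i - 1)·3.
c_{14} = 55; S = 14·(16 + 55)/2 = 497.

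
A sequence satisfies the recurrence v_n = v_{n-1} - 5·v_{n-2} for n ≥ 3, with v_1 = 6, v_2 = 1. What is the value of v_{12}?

-30799

Applying the relation repeatedly:
v_3 = -29; v_4 = -34; v_5 = 111; v_6 = 281; v_7 = -274; v_8 = -1679; v_9 = -309; v_{10} = 8086; v_{11} = 9631; v_{12} = -30799.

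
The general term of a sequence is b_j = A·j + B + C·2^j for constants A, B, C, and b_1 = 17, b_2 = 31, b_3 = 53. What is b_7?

557

At j = 1, 2, 3: A + B + 2C = 17; 2A + B + 4C = 31; 3A + B + 8C = 53.
Subtracting the first from the second: A + 2C = 14.
Subtracting the second from the third: A + 4C = 22.
Solving: C = 4, A = 6, then B = 3.
Hence b_7 = 6·7 + 3 + 4·128 = 557.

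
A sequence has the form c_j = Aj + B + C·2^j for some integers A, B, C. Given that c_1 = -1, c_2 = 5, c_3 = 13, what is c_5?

45

Plug in j = 1, 2, 3: A + B + 2C = -1; 2A + B + 4C = 5; 3A + B + 8C = 13.
Subtracting the first from the second: A + 2C = 6.
Subtracting the second from the third: A + 4C = 8.
Solving: C = 1, A = 4, then B = -7.
Therefore c_5 = 20 + (-7) + 1·32 = 45.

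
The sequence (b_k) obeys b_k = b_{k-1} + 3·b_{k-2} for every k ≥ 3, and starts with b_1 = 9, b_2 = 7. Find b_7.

Compute successive terms:
b_3 = 34, b_4 = 55, b_5 = 157, b_6 = 322, b_7 = 793.

793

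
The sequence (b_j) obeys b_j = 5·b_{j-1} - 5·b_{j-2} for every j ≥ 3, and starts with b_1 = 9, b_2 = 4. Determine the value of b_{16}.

-899140625

Iterate the recurrence:
b_3 = -25;  b_4 = -145;  b_5 = -600;  …;  b_{13} = -18984375;  b_{14} = -68687500;  b_{15} = -248515625;  b_{16} = -899140625.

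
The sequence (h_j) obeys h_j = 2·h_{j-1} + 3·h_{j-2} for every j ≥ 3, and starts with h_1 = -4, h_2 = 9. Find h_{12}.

Step forward from the initial values:
h_3 = 6; h_4 = 39; h_5 = 96; h_6 = 309; h_7 = 906; h_8 = 2739; h_9 = 8196; h_{10} = 24609; h_{11} = 73806; h_{12} = 221439.
(Characteristic roots are 3 and -1.)

221439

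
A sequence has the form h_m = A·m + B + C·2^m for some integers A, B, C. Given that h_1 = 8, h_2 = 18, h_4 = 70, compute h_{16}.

Plug in m = 1, 2, 4: A + B + 2C = 8; 2A + B + 4C = 18; 4A + B + 16C = 70.
Subtracting the first from the second: A + 2C = 10.
Subtracting the second from the third: 2A + 12C = 52.
Solving: C = 4, A = 2, then B = -2.
Therefore h_{16} = 32 + (-2) + 4·65536 = 262174.

262174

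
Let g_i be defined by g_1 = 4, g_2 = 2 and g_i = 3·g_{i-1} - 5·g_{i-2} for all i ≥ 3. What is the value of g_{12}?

Applying the relation repeatedly:
g_3 = -14;  g_4 = -52;  g_5 = -86;  g_6 = 2;  g_7 = 436;  g_8 = 1298;  g_9 = 1714;  g_{10} = -1348;  g_{11} = -12614;  g_{12} = -31102.

-31102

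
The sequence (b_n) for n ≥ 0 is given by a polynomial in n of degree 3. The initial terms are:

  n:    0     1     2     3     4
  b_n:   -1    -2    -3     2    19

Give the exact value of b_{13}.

1st diffs: -1, -1, 5, 17.
2nd diffs: 0, 6, 12.
3rd diffs: 6, 6 (constant).
So b_n = n^3 - 3n^2 + n - 1.
Evaluating at n = 13 gives b_{13} = 1702.

1702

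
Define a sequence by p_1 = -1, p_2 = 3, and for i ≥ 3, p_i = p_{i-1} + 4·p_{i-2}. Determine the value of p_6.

51

p_3 = -1; p_4 = 11; p_5 = 7; p_6 = 51.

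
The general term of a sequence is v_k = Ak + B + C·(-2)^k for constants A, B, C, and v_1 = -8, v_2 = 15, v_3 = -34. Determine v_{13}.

The three given values yield: A + B - 2C = -8; 2A + B + 4C = 15; 3A + B - 8C = -34.
Subtracting the first from the second: A + 6C = 23.
Subtracting the second from the third: A - 12C = -49.
Solving: C = 4, A = -1, then B = 1.
Therefore v_{13} = -13 + 1 + 4·(-8192) = -32780.

-32780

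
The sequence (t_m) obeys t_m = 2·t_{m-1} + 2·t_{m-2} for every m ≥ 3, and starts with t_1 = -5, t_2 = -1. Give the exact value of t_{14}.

-635584

Compute successive terms:
t_3 = -12;  t_4 = -26;  t_5 = -76;  …;  t_{11} = -31168;  t_{12} = -85152;  t_{13} = -232640;  t_{14} = -635584.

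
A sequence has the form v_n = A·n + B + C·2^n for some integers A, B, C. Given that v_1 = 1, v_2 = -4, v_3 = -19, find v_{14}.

The three given values yield: A + B + 2C = 1; 2A + B + 4C = -4; 3A + B + 8C = -19.
Subtracting the first from the second: A + 2C = -5.
Subtracting the second from the third: A + 4C = -15.
Solving: C = -5, A = 5, then B = 6.
So v_n = 5·n + 6 + (-5)·2^n; at n=14 this is -81844.

-81844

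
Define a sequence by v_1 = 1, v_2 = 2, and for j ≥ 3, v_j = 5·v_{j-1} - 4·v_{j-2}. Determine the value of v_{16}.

Compute successive terms:
v_3 = 6;  v_4 = 22;  v_5 = 86;  …;  v_{13} = 5592406;  v_{14} = 22369622;  v_{15} = 89478486;  v_{16} = 357913942.
(Characteristic roots are 4 and 1.)

357913942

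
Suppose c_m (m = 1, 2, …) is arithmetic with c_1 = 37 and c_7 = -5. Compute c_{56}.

Common difference d = (-5 - 37) / (7 - 1) = -7.
c_m = 37 + (m - 1)·(-7).
c_{56} = 37 + 55·(-7) = -348.

-348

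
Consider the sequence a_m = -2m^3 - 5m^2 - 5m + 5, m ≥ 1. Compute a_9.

a_9 = -2·9^3 - 5·9^2 - 5·9 + 5 = -1903.

-1903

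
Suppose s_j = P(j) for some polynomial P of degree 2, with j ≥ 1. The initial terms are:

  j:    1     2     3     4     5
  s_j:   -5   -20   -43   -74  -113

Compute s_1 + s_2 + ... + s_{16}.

1st diffs: -15, -23, -31, -39.
2nd diffs: -8, -8, -8 (constant).
Newton forward-difference form: s_j = -5 + (-15)·C(j-1,1) + (-8)·C(j-1,2).
Continuing: …, -160, -215, -278, -349, …, s_{16} = -1070.
Summing j = 1..16 (16 terms) gives -6360.

-6360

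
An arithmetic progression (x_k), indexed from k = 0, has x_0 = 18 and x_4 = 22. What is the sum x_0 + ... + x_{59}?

2850

Common difference d = (22 - 18) / (4 - 0) = 1.
x_k = 18 + (k - 0)·1.
x_{59} = 77; S = 60·(18 + 77)/2 = 2850.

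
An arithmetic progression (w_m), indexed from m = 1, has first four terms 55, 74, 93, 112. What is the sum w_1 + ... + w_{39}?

16224

Common difference d = 19.
w_m = 55 + (m - 1)·19.
w_{39} = 777; S = 39·(55 + 777)/2 = 16224.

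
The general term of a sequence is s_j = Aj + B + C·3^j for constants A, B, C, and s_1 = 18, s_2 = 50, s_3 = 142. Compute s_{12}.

Plug in j = 1, 2, 3: A + B + 3C = 18; 2A + B + 9C = 50; 3A + B + 27C = 142.
Subtracting the first from the second: A + 6C = 32.
Subtracting the second from the third: A + 18C = 92.
Solving: C = 5, A = 2, then B = 1.
So s_j = 2·j + 1 + 5·3^j; at j=12 this is 2657230.

2657230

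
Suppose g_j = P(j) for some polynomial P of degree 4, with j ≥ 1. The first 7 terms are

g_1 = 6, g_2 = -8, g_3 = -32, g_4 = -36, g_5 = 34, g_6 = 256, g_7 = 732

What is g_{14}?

24784

1st diffs: -14, -24, -4, 70, 222, 476.
2nd diffs: -10, 20, 74, 152, 254.
3rd diffs: 30, 54, 78, 102.
4th diffs: 24, 24, 24 (constant).
So g_j = j^4 - 5j^3 + 6j + 4.
Evaluating at j = 14 gives g_{14} = 24784.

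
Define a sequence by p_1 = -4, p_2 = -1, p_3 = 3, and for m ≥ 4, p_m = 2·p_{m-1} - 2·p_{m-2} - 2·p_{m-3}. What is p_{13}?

Compute successive terms:
p_4 = 16  p_5 = 28  p_6 = 18  p_7 = -52  p_8 = -196  p_9 = -324  p_{10} = -152  p_{11} = 736  p_{12} = 2424  p_{13} = 3680.

3680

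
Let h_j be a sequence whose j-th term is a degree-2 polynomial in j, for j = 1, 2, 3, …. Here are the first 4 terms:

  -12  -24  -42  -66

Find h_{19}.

1st diffs: -12, -18, -24.
2nd diffs: -6, -6 (constant).
Newton forward-difference form: h_j = -12 + (-12)·C(j-1,1) + (-6)·C(j-1,2).
At j = 19: j-1 = 18, so h_{19} = -12 - 216 - 918 = -1146.

-1146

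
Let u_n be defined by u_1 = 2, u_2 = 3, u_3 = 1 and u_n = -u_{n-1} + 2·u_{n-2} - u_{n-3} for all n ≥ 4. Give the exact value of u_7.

-20

Step forward from the initial values:
u_4 = 3;  u_5 = -4;  u_6 = 9;  u_7 = -20.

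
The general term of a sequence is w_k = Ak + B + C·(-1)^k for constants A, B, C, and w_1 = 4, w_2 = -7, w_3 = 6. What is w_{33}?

Plug in k = 1, 2, 3: A + B - C = 4; 2A + B + C = -7; 3A + B - C = 6.
Subtracting the first from the second: A + 2C = -11.
Subtracting the second from the third: A - 2C = 13.
Solving: C = -6, A = 1, then B = -3.
So w_k = 1·k + (-3) + (-6)·(-1)^k; at k=33 this is 36.

36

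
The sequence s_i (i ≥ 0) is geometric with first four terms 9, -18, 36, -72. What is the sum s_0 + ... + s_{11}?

Common ratio r = -2.
s_i = 9·(-2)^(i-0).
S = 9·((-2)^12 - 1)/(-2 - 1) = 9·(4096 - 1)/(-3) = -12285.

-12285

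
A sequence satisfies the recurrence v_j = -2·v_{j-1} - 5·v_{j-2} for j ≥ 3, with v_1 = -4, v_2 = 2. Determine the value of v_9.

Iterate the recurrence:
v_3 = 16  v_4 = -42  v_5 = 4  v_6 = 202  v_7 = -424  v_8 = -162  v_9 = 2444.

2444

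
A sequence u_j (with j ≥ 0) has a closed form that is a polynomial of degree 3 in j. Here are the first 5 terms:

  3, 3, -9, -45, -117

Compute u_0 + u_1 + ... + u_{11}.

1st diffs: 0, -12, -36, -72.
2nd diffs: -12, -24, -36.
3rd diffs: -12, -12 (constant).
Newton forward-difference form: u_j = 3 + (-12)·C(j,2) + (-12)·C(j,3).
Continuing: …, -237, -417, -669, -1005, …, u_{11} = -2637.
Summing j = 0..11 (12 terms) gives -8544.

-8544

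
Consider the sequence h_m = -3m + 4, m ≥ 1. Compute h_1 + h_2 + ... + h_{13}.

-221

Over m = 1..13: Σm = 91.
Total = (-3)·91 + (4)·13 = -221.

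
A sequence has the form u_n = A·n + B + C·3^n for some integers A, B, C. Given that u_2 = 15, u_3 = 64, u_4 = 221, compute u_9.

The three given values yield: 2A + B + 9C = 15; 3A + B + 27C = 64; 4A + B + 81C = 221.
Subtracting the first from the second: A + 18C = 49.
Subtracting the second from the third: A + 54C = 157.
Solving: C = 3, A = -5, then B = -2.
Hence u_9 = -5·9 + (-2) + 3·19683 = 59002.

59002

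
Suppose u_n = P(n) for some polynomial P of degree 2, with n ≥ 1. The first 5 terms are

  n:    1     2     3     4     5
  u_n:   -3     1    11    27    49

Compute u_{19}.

987

1st diffs: 4, 10, 16, 22.
2nd diffs: 6, 6, 6 (constant).
Newton forward-difference form: u_n = -3 + 4·C(n-1,1) + 6·C(n-1,2).
At n = 19: n-1 = 18, so u_{19} = -3 + 72 + 918 = 987.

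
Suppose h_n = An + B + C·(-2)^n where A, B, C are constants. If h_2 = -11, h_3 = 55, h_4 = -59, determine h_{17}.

655459

At n = 2, 3, 4: 2A + B + 4C = -11; 3A + B - 8C = 55; 4A + B + 16C = -59.
Subtracting the first from the second: A - 12C = 66.
Subtracting the second from the third: A + 24C = -114.
Solving: C = -5, A = 6, then B = -3.
Hence h_{17} = 6·17 + (-3) + (-5)·(-131072) = 655459.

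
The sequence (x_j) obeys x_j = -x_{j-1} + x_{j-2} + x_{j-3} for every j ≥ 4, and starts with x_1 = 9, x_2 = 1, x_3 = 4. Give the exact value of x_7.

Iterate the recurrence:
x_4 = 6  x_5 = -1  x_6 = 11  x_7 = -6.

-6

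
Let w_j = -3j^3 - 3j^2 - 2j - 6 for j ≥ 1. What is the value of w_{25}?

w_{25} = -3·25^3 - 3·25^2 - 2·25 - 6 = -48806.

-48806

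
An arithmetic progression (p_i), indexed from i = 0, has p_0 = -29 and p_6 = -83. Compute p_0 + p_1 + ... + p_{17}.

-1899

Common difference d = (-83 - (-29)) / (6 - 0) = -9.
p_i = -29 + (i - 0)·(-9).
p_{17} = -182; S = 18·(-29 + (-182))/2 = -1899.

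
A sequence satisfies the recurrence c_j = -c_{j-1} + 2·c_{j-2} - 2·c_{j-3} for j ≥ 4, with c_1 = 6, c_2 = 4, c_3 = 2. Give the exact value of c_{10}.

Iterate the recurrence:
c_4 = -6; c_5 = 2; c_6 = -18; c_7 = 34; c_8 = -74; c_9 = 178; c_{10} = -394.

-394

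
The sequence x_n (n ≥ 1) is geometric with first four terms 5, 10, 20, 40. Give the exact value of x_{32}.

Common ratio r = 2.
x_n = 5·2^(n-1).
x_{32} = 5·2^31 = 10737418240.

10737418240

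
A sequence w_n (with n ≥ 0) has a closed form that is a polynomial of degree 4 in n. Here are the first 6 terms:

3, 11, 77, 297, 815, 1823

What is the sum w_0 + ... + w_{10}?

1st diffs: 8, 66, 220, 518, 1008.
2nd diffs: 58, 154, 298, 490.
3rd diffs: 96, 144, 192.
4th diffs: 48, 48 (constant).
Newton forward-difference form: w_n = 3 + 8·C(n,1) + 58·C(n,2) + 96·C(n,3) + 48·C(n,4).
Continuing: …, 3561, 6317, 10427, 16275, …, w_{10} = 24293.
Summing n = 0..10 (11 terms) gives 63899.

63899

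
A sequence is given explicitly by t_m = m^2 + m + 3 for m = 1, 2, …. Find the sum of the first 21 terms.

Over m = 1..21: Σm = 231, Σm² = 3311.
Total = (1)·3311 + (1)·231 + (3)·21 = 3605.

3605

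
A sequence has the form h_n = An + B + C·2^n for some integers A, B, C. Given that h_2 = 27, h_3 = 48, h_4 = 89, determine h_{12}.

At n = 2, 3, 4: 2A + B + 4C = 27; 3A + B + 8C = 48; 4A + B + 16C = 89.
Subtracting the first from the second: A + 4C = 21.
Subtracting the second from the third: A + 8C = 41.
Solving: C = 5, A = 1, then B = 5.
Hence h_{12} = 1·12 + 5 + 5·4096 = 20497.

20497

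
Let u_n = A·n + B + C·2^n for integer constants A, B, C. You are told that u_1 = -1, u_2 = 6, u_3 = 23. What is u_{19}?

2621375

At n = 1, 2, 3: A + B + 2C = -1; 2A + B + 4C = 6; 3A + B + 8C = 23.
Subtracting the first from the second: A + 2C = 7.
Subtracting the second from the third: A + 4C = 17.
Solving: C = 5, A = -3, then B = -8.
Therefore u_{19} = -57 + (-8) + 5·524288 = 2621375.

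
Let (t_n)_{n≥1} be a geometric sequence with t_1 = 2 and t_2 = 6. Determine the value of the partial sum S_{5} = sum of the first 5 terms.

242

Common ratio r = 3.
t_n = 2·3^(n-1).
S = 2·(3^5 - 1)/(3 - 1) = 2·(243 - 1)/(2) = 242.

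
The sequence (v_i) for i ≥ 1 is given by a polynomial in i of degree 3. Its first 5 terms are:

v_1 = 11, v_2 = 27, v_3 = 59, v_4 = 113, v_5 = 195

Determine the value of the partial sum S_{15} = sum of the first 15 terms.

17315

1st diffs: 16, 32, 54, 82.
2nd diffs: 16, 22, 28.
3rd diffs: 6, 6 (constant).
Newton forward-difference form: v_i = 11 + 16·C(i-1,1) + 16·C(i-1,2) + 6·C(i-1,3).
Continuing: …, 311, 467, 669, 923, …, v_{15} = 3875.
Summing i = 1..15 (15 terms) gives 17315.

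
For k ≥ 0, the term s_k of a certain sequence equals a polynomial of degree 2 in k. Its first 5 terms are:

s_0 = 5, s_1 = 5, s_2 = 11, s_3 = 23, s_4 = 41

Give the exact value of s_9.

1st diffs: 0, 6, 12, 18.
2nd diffs: 6, 6, 6 (constant).
Newton forward-difference form: s_k = 5 + 6·C(k,2).
At k = 9: k = 9, so s_9 = 5 + 216 = 221.

221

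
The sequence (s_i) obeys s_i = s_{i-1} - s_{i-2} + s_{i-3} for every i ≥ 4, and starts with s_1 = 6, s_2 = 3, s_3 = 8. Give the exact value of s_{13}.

6

Step forward from the initial values:
s_4 = 11;  s_5 = 6;  s_6 = 3;  s_7 = 8;  s_8 = 11;  s_9 = 6;  s_{10} = 3;  s_{11} = 8;  s_{12} = 11;  s_{13} = 6.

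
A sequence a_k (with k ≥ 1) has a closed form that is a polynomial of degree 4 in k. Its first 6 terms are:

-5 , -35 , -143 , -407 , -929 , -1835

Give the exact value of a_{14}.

1st diffs: -30, -108, -264, -522, -906.
2nd diffs: -78, -156, -258, -384.
3rd diffs: -78, -102, -126.
4th diffs: -24, -24 (constant).
So a_k = -k^4 - 3k^3 + 4k^2 - 6k + 1.
Evaluating at k = 14 gives a_{14} = -45947.

-45947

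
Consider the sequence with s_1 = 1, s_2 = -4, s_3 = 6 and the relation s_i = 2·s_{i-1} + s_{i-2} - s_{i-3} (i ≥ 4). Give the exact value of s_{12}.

6526

Applying the relation repeatedly:
s_4 = 7  s_5 = 24  s_6 = 49  s_7 = 115  s_8 = 255  s_9 = 576  s_{10} = 1292  s_{11} = 2905  s_{12} = 6526.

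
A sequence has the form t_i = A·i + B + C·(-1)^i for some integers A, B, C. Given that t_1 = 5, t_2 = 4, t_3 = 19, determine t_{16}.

102

Plug in i = 1, 2, 3: A + B - C = 5; 2A + B + C = 4; 3A + B - C = 19.
Subtracting the first from the second: A + 2C = -1.
Subtracting the second from the third: A - 2C = 15.
Solving: C = -4, A = 7, then B = -6.
So t_i = 7·i + (-6) + (-4)·(-1)^i; at i=16 this is 102.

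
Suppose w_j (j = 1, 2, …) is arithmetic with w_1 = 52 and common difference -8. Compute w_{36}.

-228

w_j = 52 + (j - 1)·(-8).
w_{36} = 52 + 35·(-8) = -228.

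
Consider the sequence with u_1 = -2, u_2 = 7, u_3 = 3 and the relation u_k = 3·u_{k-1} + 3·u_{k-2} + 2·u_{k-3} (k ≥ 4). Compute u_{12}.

Step forward from the initial values:
u_4 = 26; u_5 = 101; u_6 = 387; u_7 = 1516; u_8 = 5911; u_9 = 23055; u_{10} = 89930; u_{11} = 350777; u_{12} = 1368231.

1368231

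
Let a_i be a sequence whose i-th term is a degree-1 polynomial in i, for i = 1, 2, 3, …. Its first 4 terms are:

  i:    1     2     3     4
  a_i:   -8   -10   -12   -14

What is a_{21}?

-48

1st diffs: -2, -2, -2 (constant).
So a_i = -2i - 6.
Evaluating at i = 21 gives a_{21} = -48.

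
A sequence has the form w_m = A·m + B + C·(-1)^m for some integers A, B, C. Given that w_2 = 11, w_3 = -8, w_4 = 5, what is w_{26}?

Write the equations: 2A + B + C = 11; 3A + B - C = -8; 4A + B + C = 5.
Subtracting the first from the second: A - 2C = -19.
Subtracting the second from the third: A + 2C = 13.
Solving: C = 8, A = -3, then B = 9.
Therefore w_{26} = -78 + 9 + 8·1 = -61.

-61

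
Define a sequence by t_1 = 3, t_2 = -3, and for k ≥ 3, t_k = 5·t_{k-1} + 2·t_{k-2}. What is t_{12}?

t_3 = -9;  t_4 = -51;  t_5 = -273;  t_6 = -1467;  t_7 = -7881;  t_8 = -42339;  t_9 = -227457;  t_{10} = -1221963;  t_{11} = -6564729;  t_{12} = -35267571.

-35267571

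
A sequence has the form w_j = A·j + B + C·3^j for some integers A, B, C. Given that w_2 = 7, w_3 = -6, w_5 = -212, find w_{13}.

Write the equations: 2A + B + 9C = 7; 3A + B + 27C = -6; 5A + B + 243C = -212.
Subtracting the first from the second: A + 18C = -13.
Subtracting the second from the third: 2A + 216C = -206.
Solving: C = -1, A = 5, then B = 6.
Therefore w_{13} = 65 + 6 + (-1)·1594323 = -1594252.

-1594252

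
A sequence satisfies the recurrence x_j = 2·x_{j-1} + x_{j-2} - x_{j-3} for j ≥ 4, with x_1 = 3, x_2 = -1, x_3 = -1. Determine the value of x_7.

-64

Applying the relation repeatedly:
x_4 = -6  x_5 = -12  x_6 = -29  x_7 = -64.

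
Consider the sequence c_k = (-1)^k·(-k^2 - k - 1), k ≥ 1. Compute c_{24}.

(-1)^24 = 1; -k^2 - k - 1 at k=24 is -601; so c_{24} = -601.

-601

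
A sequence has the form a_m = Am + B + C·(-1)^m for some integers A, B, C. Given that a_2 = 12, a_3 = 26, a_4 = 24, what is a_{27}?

Plug in m = 2, 3, 4: 2A + B + C = 12; 3A + B - C = 26; 4A + B + C = 24.
Subtracting the first from the second: A - 2C = 14.
Subtracting the second from the third: A + 2C = -2.
Solving: C = -4, A = 6, then B = 4.
Therefore a_{27} = 162 + 4 + (-4)·(-1) = 170.

170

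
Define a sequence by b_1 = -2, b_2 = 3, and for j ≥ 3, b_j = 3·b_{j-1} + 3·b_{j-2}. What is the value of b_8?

Compute successive terms:
b_3 = 3; b_4 = 18; b_5 = 63; b_6 = 243; b_7 = 918; b_8 = 3483.

3483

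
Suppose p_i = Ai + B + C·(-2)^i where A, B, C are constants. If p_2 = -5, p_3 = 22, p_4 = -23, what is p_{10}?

-2021

Write the equations: 2A + B + 4C = -5; 3A + B - 8C = 22; 4A + B + 16C = -23.
Subtracting the first from the second: A - 12C = 27.
Subtracting the second from the third: A + 24C = -45.
Solving: C = -2, A = 3, then B = -3.
So p_i = 3·i + (-3) + (-2)·(-2)^i; at i=10 this is -2021.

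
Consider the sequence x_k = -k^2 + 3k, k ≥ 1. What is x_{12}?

x_{12} = -1·12^2 + 3·12 = -108.

-108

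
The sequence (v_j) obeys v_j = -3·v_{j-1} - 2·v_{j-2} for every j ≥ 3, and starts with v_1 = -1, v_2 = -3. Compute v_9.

Applying the relation repeatedly:
v_3 = 11;  v_4 = -27;  v_5 = 59;  v_6 = -123;  v_7 = 251;  v_8 = -507;  v_9 = 1019.
(Characteristic roots are -1 and -2.)

1019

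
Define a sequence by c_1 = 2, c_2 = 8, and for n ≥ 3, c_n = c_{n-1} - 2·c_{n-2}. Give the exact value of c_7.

Step forward from the initial values:
c_3 = 4, c_4 = -12, c_5 = -20, c_6 = 4, c_7 = 44.

44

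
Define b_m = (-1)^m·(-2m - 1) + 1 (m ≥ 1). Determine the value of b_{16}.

-32

(-1)^16 = 1; -2m - 1 at m=16 is -33; so b_{16} = -32.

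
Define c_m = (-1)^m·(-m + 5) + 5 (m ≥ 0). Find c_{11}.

11

(-1)^11 = -1; -m + 5 at m=11 is -6; so c_{11} = 11.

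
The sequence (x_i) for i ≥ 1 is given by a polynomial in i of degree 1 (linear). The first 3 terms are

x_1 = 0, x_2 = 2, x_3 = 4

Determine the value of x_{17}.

1st diffs: 2, 2 (constant).
So x_i = 2i - 2.
Evaluating at i = 17 gives x_{17} = 32.

32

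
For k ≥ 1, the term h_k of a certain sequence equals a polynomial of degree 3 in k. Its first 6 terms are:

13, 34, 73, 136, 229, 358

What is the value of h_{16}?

4948

1st diffs: 21, 39, 63, 93, 129.
2nd diffs: 18, 24, 30, 36.
3rd diffs: 6, 6, 6 (constant).
Newton forward-difference form: h_k = 13 + 21·C(k-1,1) + 18·C(k-1,2) + 6·C(k-1,3).
At k = 16: k-1 = 15, so h_{16} = 13 + 315 + 1890 + 2730 = 4948.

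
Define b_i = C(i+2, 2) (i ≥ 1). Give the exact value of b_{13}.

105

C(15, 2) = 105, so b_{13} = 105.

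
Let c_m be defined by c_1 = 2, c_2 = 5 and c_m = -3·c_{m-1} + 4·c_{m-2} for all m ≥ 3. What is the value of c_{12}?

2516585

Compute successive terms:
c_3 = -7  c_4 = 41  c_5 = -151  c_6 = 617  c_7 = -2455  c_8 = 9833  c_9 = -39319  c_{10} = 157289  c_{11} = -629143  c_{12} = 2516585.
(Characteristic roots are 1 and -4.)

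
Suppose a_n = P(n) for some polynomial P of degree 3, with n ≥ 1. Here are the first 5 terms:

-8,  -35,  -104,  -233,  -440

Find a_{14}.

-8783

1st diffs: -27, -69, -129, -207.
2nd diffs: -42, -60, -78.
3rd diffs: -18, -18 (constant).
So a_n = -3n^3 - 3n^2 + 3n - 5.
Evaluating at n = 14 gives a_{14} = -8783.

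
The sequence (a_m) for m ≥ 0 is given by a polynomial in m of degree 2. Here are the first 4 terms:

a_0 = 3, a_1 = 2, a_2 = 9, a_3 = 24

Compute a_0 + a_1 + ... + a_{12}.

2249

1st diffs: -1, 7, 15.
2nd diffs: 8, 8 (constant).
Newton forward-difference form: a_m = 3 + (-1)·C(m,1) + 8·C(m,2).
Continuing: …, 47, 78, 117, 164, …, a_{12} = 519.
Summing m = 0..12 (13 terms) gives 2249.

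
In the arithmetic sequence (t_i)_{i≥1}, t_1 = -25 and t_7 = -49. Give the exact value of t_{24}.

Common difference d = (-49 - (-25)) / (7 - 1) = -4.
t_i = -25 + (i - 1)·(-4).
t_{24} = -25 + 23·(-4) = -117.

-117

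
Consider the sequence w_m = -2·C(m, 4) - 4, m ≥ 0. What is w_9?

-256

C(9, 4) = 126, so w_9 = -256.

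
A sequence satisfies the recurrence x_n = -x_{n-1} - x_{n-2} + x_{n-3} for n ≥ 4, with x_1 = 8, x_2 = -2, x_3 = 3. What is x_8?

-31

Applying the relation repeatedly:
x_4 = 7; x_5 = -12; x_6 = 8; x_7 = 11; x_8 = -31.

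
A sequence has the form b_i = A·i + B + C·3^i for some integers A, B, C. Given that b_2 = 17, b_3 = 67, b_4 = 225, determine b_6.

2161

Write the equations: 2A + B + 9C = 17; 3A + B + 27C = 67; 4A + B + 81C = 225.
Subtracting the first from the second: A + 18C = 50.
Subtracting the second from the third: A + 54C = 158.
Solving: C = 3, A = -4, then B = -2.
Therefore b_6 = -24 + (-2) + 3·729 = 2161.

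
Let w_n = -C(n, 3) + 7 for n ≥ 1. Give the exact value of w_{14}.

C(14, 3) = 364, so w_{14} = -357.

-357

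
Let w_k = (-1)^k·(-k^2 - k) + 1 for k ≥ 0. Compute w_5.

(-1)^5 = -1; -k^2 - k at k=5 is -30; so w_5 = 31.

31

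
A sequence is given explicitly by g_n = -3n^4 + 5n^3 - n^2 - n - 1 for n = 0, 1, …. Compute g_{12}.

-53725

g_{12} = -3·12^4 + 5·12^3 - 1·12^2 - 1·12 - 1 = -53725.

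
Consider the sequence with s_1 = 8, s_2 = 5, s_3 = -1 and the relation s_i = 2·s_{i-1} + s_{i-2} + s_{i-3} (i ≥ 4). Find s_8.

Iterate the recurrence:
s_4 = 11;  s_5 = 26;  s_6 = 62;  s_7 = 161;  s_8 = 410.

410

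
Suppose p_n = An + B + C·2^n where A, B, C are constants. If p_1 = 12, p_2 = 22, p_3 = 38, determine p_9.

The three given values yield: A + B + 2C = 12; 2A + B + 4C = 22; 3A + B + 8C = 38.
Subtracting the first from the second: A + 2C = 10.
Subtracting the second from the third: A + 4C = 16.
Solving: C = 3, A = 4, then B = 2.
Hence p_9 = 4·9 + 2 + 3·512 = 1574.

1574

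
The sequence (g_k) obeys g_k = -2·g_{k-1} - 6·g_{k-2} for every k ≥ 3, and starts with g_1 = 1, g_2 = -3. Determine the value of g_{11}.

-2304

g_3 = 0, g_4 = 18, g_5 = -36, g_6 = -36, g_7 = 288, g_8 = -360, g_9 = -1008, g_{10} = 4176, g_{11} = -2304.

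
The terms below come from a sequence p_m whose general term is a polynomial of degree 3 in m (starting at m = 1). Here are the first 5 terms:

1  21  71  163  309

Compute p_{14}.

1st diffs: 20, 50, 92, 146.
2nd diffs: 30, 42, 54.
3rd diffs: 12, 12 (constant).
So p_m = 2m^3 + 3m^2 - 3m - 1.
Evaluating at m = 14 gives p_{14} = 6033.

6033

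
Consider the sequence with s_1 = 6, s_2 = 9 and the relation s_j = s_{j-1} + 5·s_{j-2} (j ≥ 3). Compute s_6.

Compute successive terms:
s_3 = 39  s_4 = 84  s_5 = 279  s_6 = 699.

699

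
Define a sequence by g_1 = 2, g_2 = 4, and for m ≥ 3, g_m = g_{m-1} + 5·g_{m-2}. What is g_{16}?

Compute successive terms:
g_3 = 14;  g_4 = 34;  g_5 = 104;  …;  g_{13} = 370514;  g_{14} = 1032484;  g_{15} = 2885054;  g_{16} = 8047474.

8047474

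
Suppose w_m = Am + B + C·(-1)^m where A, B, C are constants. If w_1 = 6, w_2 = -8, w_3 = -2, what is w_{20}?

-80

At m = 1, 2, 3: A + B - C = 6; 2A + B + C = -8; 3A + B - C = -2.
Subtracting the first from the second: A + 2C = -14.
Subtracting the second from the third: A - 2C = 6.
Solving: C = -5, A = -4, then B = 5.
Therefore w_{20} = -80 + 5 + (-5)·1 = -80.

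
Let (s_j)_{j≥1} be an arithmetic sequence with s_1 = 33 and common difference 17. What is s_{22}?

s_j = 33 + (j - 1)·17.
s_{22} = 33 + 21·17 = 390.

390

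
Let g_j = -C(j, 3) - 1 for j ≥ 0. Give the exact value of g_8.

-57

C(8, 3) = 56, so g_8 = -57.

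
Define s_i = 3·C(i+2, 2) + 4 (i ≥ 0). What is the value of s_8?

139

C(10, 2) = 45, so s_8 = 139.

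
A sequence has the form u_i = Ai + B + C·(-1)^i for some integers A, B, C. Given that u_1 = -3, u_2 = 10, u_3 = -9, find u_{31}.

-93

The three given values yield: A + B - C = -3; 2A + B + C = 10; 3A + B - C = -9.
Subtracting the first from the second: A + 2C = 13.
Subtracting the second from the third: A - 2C = -19.
Solving: C = 8, A = -3, then B = 8.
Hence u_{31} = -3·31 + 8 + 8·(-1) = -93.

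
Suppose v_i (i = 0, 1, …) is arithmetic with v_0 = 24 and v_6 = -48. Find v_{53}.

-612

Common difference d = (-48 - 24) / (6 - 0) = -12.
v_i = 24 + (i - 0)·(-12).
v_{53} = 24 + 53·(-12) = -612.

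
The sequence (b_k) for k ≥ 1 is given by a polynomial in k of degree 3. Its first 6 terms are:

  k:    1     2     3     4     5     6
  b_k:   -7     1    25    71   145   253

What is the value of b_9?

841

1st diffs: 8, 24, 46, 74, 108.
2nd diffs: 16, 22, 28, 34.
3rd diffs: 6, 6, 6 (constant).
Newton forward-difference form: b_k = -7 + 8·C(k-1,1) + 16·C(k-1,2) + 6·C(k-1,3).
At k = 9: k-1 = 8, so b_9 = -7 + 64 + 448 + 336 = 841.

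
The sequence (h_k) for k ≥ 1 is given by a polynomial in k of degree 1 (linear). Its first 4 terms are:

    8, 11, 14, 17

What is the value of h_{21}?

1st diffs: 3, 3, 3 (constant).
So h_k = 3k + 5.
Evaluating at k = 21 gives h_{21} = 68.

68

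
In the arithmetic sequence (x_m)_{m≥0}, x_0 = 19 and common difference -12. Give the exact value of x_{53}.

-617

x_m = 19 + (m - 0)·(-12).
x_{53} = 19 + 53·(-12) = -617.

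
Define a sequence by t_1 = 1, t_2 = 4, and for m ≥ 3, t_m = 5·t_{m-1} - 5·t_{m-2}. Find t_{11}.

Iterate the recurrence:
t_3 = 15, t_4 = 55, t_5 = 200, t_6 = 725, t_7 = 2625, t_8 = 9500, t_9 = 34375, t_{10} = 124375, t_{11} = 450000.

450000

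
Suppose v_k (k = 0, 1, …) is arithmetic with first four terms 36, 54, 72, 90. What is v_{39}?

738

Common difference d = 18.
v_k = 36 + (k - 0)·18.
v_{39} = 36 + 39·18 = 738.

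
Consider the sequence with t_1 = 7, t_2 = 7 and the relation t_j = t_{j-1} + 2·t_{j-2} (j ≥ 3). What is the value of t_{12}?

Applying the relation repeatedly:
t_3 = 21  t_4 = 35  t_5 = 77  t_6 = 147  t_7 = 301  t_8 = 595  t_9 = 1197  t_{10} = 2387  t_{11} = 4781  t_{12} = 9555.
(Characteristic roots are 2 and -1.)

9555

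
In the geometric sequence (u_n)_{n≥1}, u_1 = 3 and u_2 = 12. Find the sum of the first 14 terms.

Common ratio r = 4.
u_n = 3·4^(n-1).
S = 3·(4^14 - 1)/(4 - 1) = 3·(268435456 - 1)/(3) = 268435455.

268435455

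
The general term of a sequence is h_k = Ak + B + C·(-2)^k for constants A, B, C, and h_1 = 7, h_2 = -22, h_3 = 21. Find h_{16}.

-262220

The three given values yield: A + B - 2C = 7; 2A + B + 4C = -22; 3A + B - 8C = 21.
Subtracting the first from the second: A + 6C = -29.
Subtracting the second from the third: A - 12C = 43.
Solving: C = -4, A = -5, then B = 4.
So h_k = -5·k + 4 + (-4)·(-2)^k; at k=16 this is -262220.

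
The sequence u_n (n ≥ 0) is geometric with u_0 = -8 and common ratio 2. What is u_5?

u_n = (-8)·2^(n-0).
u_5 = (-8)·2^5 = -256.

-256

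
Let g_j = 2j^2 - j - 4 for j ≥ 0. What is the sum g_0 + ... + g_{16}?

Over j = 0..16: Σj = 136, Σj² = 1496.
Total = (2)·1496 + (-1)·136 + (-4)·17 = 2788.

2788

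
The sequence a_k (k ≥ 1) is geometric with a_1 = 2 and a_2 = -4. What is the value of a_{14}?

-16384

Common ratio r = -2.
a_k = 2·(-2)^(k-1).
a_{14} = 2·(-2)^13 = -16384.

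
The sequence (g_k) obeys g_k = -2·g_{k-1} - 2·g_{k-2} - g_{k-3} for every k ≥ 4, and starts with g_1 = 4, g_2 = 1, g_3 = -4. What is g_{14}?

Compute successive terms:
g_4 = 2  g_5 = 3  g_6 = -6  …  g_{11} = 3  g_{12} = -6  g_{13} = 4  g_{14} = 1.

1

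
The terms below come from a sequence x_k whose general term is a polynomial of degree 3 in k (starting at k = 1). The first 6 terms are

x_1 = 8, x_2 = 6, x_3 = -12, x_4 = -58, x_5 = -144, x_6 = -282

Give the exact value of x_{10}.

-1594

1st diffs: -2, -18, -46, -86, -138.
2nd diffs: -16, -28, -40, -52.
3rd diffs: -12, -12, -12 (constant).
So x_k = -2k^3 + 4k^2 + 6.
Evaluating at k = 10 gives x_{10} = -1594.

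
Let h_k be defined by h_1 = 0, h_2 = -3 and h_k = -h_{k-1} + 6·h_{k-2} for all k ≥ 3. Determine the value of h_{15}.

2859951

h_3 = 3  h_4 = -21  h_5 = 39  …  h_{12} = -107517  h_{13} = 316407  h_{14} = -961509  h_{15} = 2859951.
(Characteristic roots are 2 and -3.)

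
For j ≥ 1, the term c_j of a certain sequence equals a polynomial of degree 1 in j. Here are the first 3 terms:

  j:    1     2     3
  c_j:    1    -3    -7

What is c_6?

-19

1st diffs: -4, -4 (constant).
So c_j = -4j + 5.
Evaluating at j = 6 gives c_6 = -19.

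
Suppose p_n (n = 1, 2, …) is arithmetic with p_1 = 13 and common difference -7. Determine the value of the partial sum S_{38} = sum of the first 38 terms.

p_n = 13 + (n - 1)·(-7).
p_{38} = -246; S = 38·(13 + (-246))/2 = -4427.

-4427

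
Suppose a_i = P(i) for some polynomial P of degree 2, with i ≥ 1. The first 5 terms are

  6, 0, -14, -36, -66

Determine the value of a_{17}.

1st diffs: -6, -14, -22, -30.
2nd diffs: -8, -8, -8 (constant).
Newton forward-difference form: a_i = 6 + (-6)·C(i-1,1) + (-8)·C(i-1,2).
At i = 17: i-1 = 16, so a_{17} = 6 - 96 - 960 = -1050.

-1050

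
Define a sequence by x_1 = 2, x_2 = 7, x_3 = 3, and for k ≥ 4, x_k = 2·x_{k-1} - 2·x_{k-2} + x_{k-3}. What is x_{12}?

-7

Applying the relation repeatedly:
x_4 = -6; x_5 = -11; x_6 = -7; x_7 = 2; x_8 = 7; x_9 = 3; x_{10} = -6; x_{11} = -11; x_{12} = -7.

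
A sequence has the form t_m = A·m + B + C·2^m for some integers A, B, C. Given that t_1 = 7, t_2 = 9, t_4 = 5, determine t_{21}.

-2097063

At m = 1, 2, 4: A + B + 2C = 7; 2A + B + 4C = 9; 4A + B + 16C = 5.
Subtracting the first from the second: A + 2C = 2.
Subtracting the second from the third: 2A + 12C = -4.
Solving: C = -1, A = 4, then B = 5.
So t_m = 4·m + 5 + (-1)·2^m; at m=21 this is -2097063.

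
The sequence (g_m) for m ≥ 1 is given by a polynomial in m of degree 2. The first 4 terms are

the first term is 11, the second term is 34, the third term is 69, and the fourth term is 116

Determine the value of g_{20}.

1st diffs: 23, 35, 47.
2nd diffs: 12, 12 (constant).
Newton forward-difference form: g_m = 11 + 23·C(m-1,1) + 12·C(m-1,2).
At m = 20: m-1 = 19, so g_{20} = 11 + 437 + 2052 = 2500.

2500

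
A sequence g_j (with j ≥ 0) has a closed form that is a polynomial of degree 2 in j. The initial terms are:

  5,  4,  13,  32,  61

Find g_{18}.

1st diffs: -1, 9, 19, 29.
2nd diffs: 10, 10, 10 (constant).
So g_j = 5j^2 - 6j + 5.
Evaluating at j = 18 gives g_{18} = 1517.

1517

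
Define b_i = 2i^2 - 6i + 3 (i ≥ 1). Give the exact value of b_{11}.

179

b_{11} = 2·11^2 - 6·11 + 3 = 179.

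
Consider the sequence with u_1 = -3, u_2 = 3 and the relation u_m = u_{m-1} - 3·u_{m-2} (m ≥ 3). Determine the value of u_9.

Compute successive terms:
u_3 = 12  u_4 = 3  u_5 = -33  u_6 = -42  u_7 = 57  u_8 = 183  u_9 = 12.

12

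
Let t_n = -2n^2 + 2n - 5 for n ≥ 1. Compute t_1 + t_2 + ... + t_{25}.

Over n = 1..25: Σn = 325, Σn² = 5525.
Total = (-2)·5525 + (2)·325 + (-5)·25 = -10525.

-10525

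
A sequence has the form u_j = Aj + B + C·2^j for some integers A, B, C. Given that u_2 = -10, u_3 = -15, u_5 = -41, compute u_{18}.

-262166

Plug in j = 2, 3, 5: 2A + B + 4C = -10; 3A + B + 8C = -15; 5A + B + 32C = -41.
Subtracting the first from the second: A + 4C = -5.
Subtracting the second from the third: 2A + 24C = -26.
Solving: C = -1, A = -1, then B = -4.
So u_j = -1·j + (-4) + (-1)·2^j; at j=18 this is -262166.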